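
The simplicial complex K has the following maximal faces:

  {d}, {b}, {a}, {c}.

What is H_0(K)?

We work with the vertex ordering a < b < c < d. The simplices of K, each written with vertices in increasing order, are:

  0-simplices (4): a, b, c, d

so the chain groups are C_0 ≅ Z^4.

Reading off H_k = ker ∂_k / im ∂_{k+1}:

  H_0: rank C_0 − rank ∂_1 = 4 − 0 = 4, and there is no ∂_1, so H_0 ≅ Z^4.

H_0 ≅ Z^4.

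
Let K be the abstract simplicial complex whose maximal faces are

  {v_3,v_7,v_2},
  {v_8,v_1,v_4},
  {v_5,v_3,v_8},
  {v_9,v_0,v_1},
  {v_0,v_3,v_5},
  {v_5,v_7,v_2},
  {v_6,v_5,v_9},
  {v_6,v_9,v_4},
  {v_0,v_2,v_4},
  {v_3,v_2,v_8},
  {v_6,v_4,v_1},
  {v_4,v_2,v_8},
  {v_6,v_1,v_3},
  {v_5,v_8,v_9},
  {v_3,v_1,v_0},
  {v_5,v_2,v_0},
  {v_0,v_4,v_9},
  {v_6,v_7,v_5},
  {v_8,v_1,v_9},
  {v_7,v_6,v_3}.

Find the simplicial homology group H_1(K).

H_1 = Z ⊕ Z_2.

Order the vertices as v_0 < v_1 < v_2 < v_3 < v_4 < v_5 < v_6 < v_7 < v_8 < v_9. Listing each simplex with vertices in this order, K has dimension 2 with simplices:

  0-simplices (10): [v_0], [v_1], [v_2], [v_3], [v_4], [v_5], [v_6], [v_7], [v_8], [v_9]
  1-simplices (30): (30 of them)
  2-simplices (20): (20 of them)

giving chain groups C_0 ≅ Z^10, C_1 ≅ Z^30, C_2 ≅ Z^20.

∂_1: C_1 → C_0 sends each edge [p,q] (with p < q) to q − p. For instance
  ∂[v_4,v_8] = [v_8] − [v_4].
As a 10×30 matrix over Z this has rank 9, with invariant factors (1,1,1,1,1,1,1,1,1).

The boundary map ∂_2: C_2 → C_1 acts by ∂[p,q,r] = [q,r] − [p,r] + [p,q]. For instance
  ∂[v_0,v_4,v_9] = [v_4,v_9] − [v_0,v_9] + [v_0,v_4],
  ∂[v_2,v_3,v_7] = [v_3,v_7] − [v_2,v_7] + [v_2,v_3].
The 30×20 boundary matrix has rank 20 and Smith normal form diag(1,1,1,1,1,1,1,1,1,1,1,1,1,1,1,1,1,1,1,2).

Computing H_k = (kernel of ∂_k) / (image of ∂_{k+1}):

  H_1: rank ker ∂_1 − rank ∂_2 = (30 − 9) − 20 = 1, and ∂_2 has invariant factor 2 > 1, so H_1 = Z ⊕ Z_2.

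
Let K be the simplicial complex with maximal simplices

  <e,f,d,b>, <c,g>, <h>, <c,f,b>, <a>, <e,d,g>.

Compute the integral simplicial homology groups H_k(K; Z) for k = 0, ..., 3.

Order the vertices as a < b < c < d < e < f < g < h. Listing each simplex with vertices in this order, K has dimension 3 with simplices:

  0-simplices (8): a, b, c, d, e, f, g, h
  1-simplices (11): bc, bd, be, bf, cf, cg, de, df, dg, ef, eg
  2-simplices (6): bcf, bde, bdf, bef, def, deg
  3-simplices (1): bdef

giving chain groups C_0 ≅ Z^8, C_1 ≅ Z^11, C_2 ≅ Z^6, C_3 ≅ Z^1.

Boundary ∂_1: C_1 → C_0 is given by ∂[p,q] = [q] − [p]. For instance
  ∂ef = f − e.
The 8×11 boundary matrix has rank 5 and Smith normal form diag(1,1,1,1,1).

∂_2: C_2 → C_1 acts by ∂[p,q,r] = [q,r] − [p,r] + [p,q]. For instance
  ∂bef = ef − bf + be,
  ∂deg = eg − dg + de.
The resulting 11×6 matrix has rank 5, and its Smith normal form has invariant factors (1,1,1,1,1).

∂_3: C_3 → C_2 sends each 3-simplex σ to the alternating sum Σ_i (−1)^i (σ with its i-th vertex removed). For instance
  ∂bdef = def − bef + bdf − bde.
The 6×1 boundary matrix has rank 1 and Smith normal form diag(1).

From H_k ≅ ker(∂_k) / im(∂_{k+1}) we obtain:

  H_0: rank C_0 − rank ∂_1 = 8 − 5 = 3, and the invariant factors of ∂_1 are all 1, so H_0 ≅ Z^3.
  H_1: rank ker ∂_1 − rank ∂_2 = (11 − 5) − 5 = 1, and the invariant factors of ∂_2 are all 1, so H_1 ≅ Z.
  H_2: rank ker ∂_2 − rank ∂_3 = (6 − 5) − 1 = 0, and the invariant factors of ∂_3 are all 1, so H_2 ≅ 0.
  H_3: rank ker ∂_3 − rank ∂_4 = (1 − 1) − 0 = 0, and there is no ∂_4, so H_3 ≅ 0.

H_0 = Z^3,  H_1 = Z,  H_2 = 0,  H_3 = 0.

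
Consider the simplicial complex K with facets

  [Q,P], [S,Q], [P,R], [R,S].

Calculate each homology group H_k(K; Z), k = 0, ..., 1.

We work with the vertex ordering P < Q < R < S. The simplices of K, each written with vertices in increasing order, are:

  0-simplices (4): P, Q, R, S
  1-simplices (4): PQ, PR, QS, RS

giving chain groups C_0 ≅ Z^4, C_1 ≅ Z^4.

The boundary map ∂_1: C_1 → C_0 is given by ∂[p,q] = [q] − [p]. For instance
  ∂QS = S − Q.
This gives a 4×4 integer matrix of rank 3; reducing to Smith normal form yields diagonal entries (1,1,1).

Reading off H_k = ker ∂_k / im ∂_{k+1}:

  H_0: rank C_0 − rank ∂_1 = 4 − 3 = 1, and the invariant factors of ∂_1 are all 1, so H_0 = Z.
  H_1: rank ker ∂_1 − rank ∂_2 = (4 − 3) − 0 = 1, and there is no ∂_2, so H_1 = Z.

H_0 = Z,  H_1 = Z.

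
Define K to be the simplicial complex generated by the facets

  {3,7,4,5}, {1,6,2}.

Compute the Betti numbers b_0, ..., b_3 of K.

K has 7 vertices, 9 edges, 5 triangles, 1 3-simplex.
rank ∂_0 = 0, rank ∂_1 = 5 ⇒ b_0 = 7 − 0 − 5 = 2; all invariant factors of ∂_1 are 1 so no torsion. So H_0 ≅ Z^2.
rank ∂_1 = 5, rank ∂_2 = 4 ⇒ b_1 = 9 − 5 − 4 = 0; all invariant factors of ∂_2 are 1 so no torsion. So H_1 ≅ 0.
rank ∂_2 = 4, rank ∂_3 = 1 ⇒ b_2 = 5 − 4 − 1 = 0; all invariant factors of ∂_3 are 1 so no torsion. So H_2 ≅ 0.
rank ∂_3 = 1, rank ∂_4 = 0 ⇒ b_3 = 1 − 1 − 0 = 0. So H_3 ≅ 0.

b_0 = 2, b_1 = 0, b_2 = 0, b_3 = 0.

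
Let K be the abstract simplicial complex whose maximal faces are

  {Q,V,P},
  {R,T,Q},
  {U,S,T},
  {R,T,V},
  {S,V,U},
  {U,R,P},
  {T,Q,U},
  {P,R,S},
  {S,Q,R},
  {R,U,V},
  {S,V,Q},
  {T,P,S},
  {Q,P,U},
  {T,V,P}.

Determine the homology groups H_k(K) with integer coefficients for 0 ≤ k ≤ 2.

We work with the vertex ordering P < Q < R < S < T < U < V. The simplices of K, each written with vertices in increasing order, are:

  0-simplices (7): P, Q, R, S, T, U, V
  1-simplices (21): PQ, PR, PS, PT, PU, PV, QR, QS, QT, QU, QV, RS, RT, RU, RV, ST, SU, SV, TU, TV, UV
  2-simplices (14): PQU, PQV, PRS, PRU, PST, PTV, QRS, QRT, QSV, QTU, RTV, RUV, STU, SUV

so the chain groups are C_0 ≅ Z^7, C_1 ≅ Z^21, C_2 ≅ Z^14.

The boundary map ∂_1: C_1 → C_0 sends each edge [p,q] (with p < q) to q − p.
The 7×21 boundary matrix has rank 6 and Smith normal form diag(1,1,1,1,1,1).

Boundary ∂_2: C_2 → C_1 sends each 2-simplex [p,q,r] to [q,r] − [p,r] + [p,q]. For instance
  ∂QRT = RT − QT + QR,
  ∂QSV = SV − QV + QS.
The 21×14 boundary matrix has rank 13 and Smith normal form diag(1,1,1,1,1,1,1,1,1,1,1,1,1).

Now H_k = ker ∂_k / im ∂_{k+1}, so:

  H_0: rank C_0 − rank ∂_1 = 7 − 6 = 1, and the invariant factors of ∂_1 are all 1, so H_0 = Z.
  H_1: rank ker ∂_1 − rank ∂_2 = (21 − 6) − 13 = 2, and the invariant factors of ∂_2 are all 1, so H_1 = Z^2.
  H_2: rank ker ∂_2 − rank ∂_3 = (14 − 13) − 0 = 1, and there is no ∂_3, so H_2 = Z.

As a check, the Euler characteristic is 7 − 21 + 14 = 0, which agrees with 1 − 2 + 1 = 0.
(K is a triangulation of the torus T^2.)

H_0 = Z,  H_1 = Z^2,  H_2 = Z.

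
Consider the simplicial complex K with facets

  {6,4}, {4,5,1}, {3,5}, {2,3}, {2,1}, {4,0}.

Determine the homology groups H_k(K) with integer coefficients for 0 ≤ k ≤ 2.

Order the vertices as 0 < 1 < 2 < 3 < 4 < 5 < 6. Listing each simplex with vertices in this order, K has dimension 2 with simplices:

  0-simplices (7): [0], [1], [2], [3], [4], [5], [6]
  1-simplices (8): [0,4], [1,2], [1,4], [1,5], [2,3], [3,5], [4,5], [4,6]
  2-simplices (1): [1,4,5]

so the chain groups are C_0 ≅ Z^7, C_1 ≅ Z^8, C_2 ≅ Z^1.

The boundary map ∂_1: C_1 → C_0 is given by ∂[p,q] = [q] − [p]. For instance
  ∂[3,5] = [5] − [3].
The resulting 7×8 matrix has rank 6, and its Smith normal form has invariant factors (1,1,1,1,1,1).

∂_2: C_2 → C_1 maps a triangle to the signed sum of its edges. For instance
  ∂[1,4,5] = [4,5] − [1,5] + [1,4].
The 8×1 boundary matrix has rank 1 and Smith normal form diag(1).

Computing H_k = (kernel of ∂_k) / (image of ∂_{k+1}):

  H_0: rank C_0 − rank ∂_1 = 7 − 6 = 1, and the invariant factors of ∂_1 are all 1, so H_0 = Z.
  H_1: rank ker ∂_1 − rank ∂_2 = (8 − 6) − 1 = 1, and the invariant factors of ∂_2 are all 1, so H_1 = Z.
  H_2: rank ker ∂_2 − rank ∂_3 = (1 − 1) − 0 = 0, and there is no ∂_3, so H_2 = 0.

H_0 = Z,  H_1 = Z,  H_2 = 0.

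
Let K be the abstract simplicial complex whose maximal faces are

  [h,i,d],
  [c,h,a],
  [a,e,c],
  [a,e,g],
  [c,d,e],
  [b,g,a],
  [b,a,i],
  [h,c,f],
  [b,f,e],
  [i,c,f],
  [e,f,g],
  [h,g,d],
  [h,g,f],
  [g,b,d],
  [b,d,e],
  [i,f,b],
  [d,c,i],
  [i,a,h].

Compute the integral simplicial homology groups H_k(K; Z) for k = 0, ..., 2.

Fix the vertex order a < b < c < d < e < f < g < h < i and write every simplex with vertices in increasing order. Then dim K = 2 and the simplices of K are:

  0-simplices (9): a, b, c, d, e, f, g, h, i
  1-simplices (27): ab, ac, ae, ag, ah, ai, bd, be, bf, bg, bi, cd, ce, cf, ch, ci, de, dg, dh, di, ef, eg, fg, fh, fi, gh, hi
  2-simplices (18): abg, abi, ace, ach, aeg, ahi, bde, bdg, bef, bfi, cde, cdi, cfh, cfi, dgh, dhi, efg, fgh

Hence C_0 ≅ Z^9, C_1 ≅ Z^27, C_2 ≅ Z^18.

The boundary map ∂_1: C_1 → C_0 maps an edge to its endpoints' difference, ∂[p,q] = q − p. For instance
  ∂ch = h − c.
The 9×27 boundary matrix has rank 8 and Smith normal form diag(1,1,1,1,1,1,1,1).

The boundary map ∂_2: C_2 → C_1 maps a triangle to the signed sum of its edges. For instance
  ∂dhi = hi − di + dh,
  ∂ach = ch − ah + ac.
The resulting 27×18 matrix has rank 18, and its Smith normal form has invariant factors (1,1,1,1,1,1,1,1,1,1,1,1,1,1,1,1,1,2).

From H_k ≅ ker(∂_k) / im(∂_{k+1}) we obtain:

  H_0: rank C_0 − rank ∂_1 = 9 − 8 = 1, and the invariant factors of ∂_1 are all 1, so H_0 = Z.
  H_1: rank ker ∂_1 − rank ∂_2 = (27 − 8) − 18 = 1, and ∂_2 has invariant factor 2 > 1, so H_1 = Z ⊕ Z/2Z.
  H_2: rank ker ∂_2 − rank ∂_3 = (18 − 18) − 0 = 0, and there is no ∂_3, so H_2 = 0.

H_0 = Z,  H_1 = Z ⊕ Z/2Z,  H_2 = 0.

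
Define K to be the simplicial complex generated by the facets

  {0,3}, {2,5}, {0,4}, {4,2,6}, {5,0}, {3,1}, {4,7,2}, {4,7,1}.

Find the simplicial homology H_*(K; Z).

H_0 = Z,  H_1 = Z^2,  H_2 = 0.

We work with the vertex ordering 0 < 1 < 2 < 3 < 4 < 5 < 6 < 7. The simplices of K, each written with vertices in increasing order, are:

  0-simplices (8): [0], [1], [2], [3], [4], [5], [6], [7]
  1-simplices (12): [0,3], [0,4], [0,5], [1,3], [1,4], [1,7], [2,4], [2,5], [2,6], [2,7], [4,6], [4,7]
  2-simplices (3): [1,4,7], [2,4,6], [2,4,7]

giving chain groups C_0 ≅ Z^8, C_1 ≅ Z^12, C_2 ≅ Z^3.

∂_1: C_1 → C_0 sends each edge [p,q] (with p < q) to q − p.
The resulting 8×12 matrix has rank 7, and its Smith normal form has invariant factors (1,1,1,1,1,1,1).

∂_2: C_2 → C_1 acts by ∂[p,q,r] = [q,r] − [p,r] + [p,q]. For instance
  ∂[2,4,7] = [4,7] − [2,7] + [2,4],
  ∂[1,4,7] = [4,7] − [1,7] + [1,4].
This gives a 12×3 integer matrix of rank 3; reducing to Smith normal form yields diagonal entries (1,1,1).

Now H_k = ker ∂_k / im ∂_{k+1}, so:

  H_0: rank C_0 − rank ∂_1 = 8 − 7 = 1, and the invariant factors of ∂_1 are all 1, so H_0 = Z.
  H_1: rank ker ∂_1 − rank ∂_2 = (12 − 7) − 3 = 2, and the invariant factors of ∂_2 are all 1, so H_1 = Z^2.
  H_2: rank ker ∂_2 − rank ∂_3 = (3 − 3) − 0 = 0, and there is no ∂_3, so H_2 = 0.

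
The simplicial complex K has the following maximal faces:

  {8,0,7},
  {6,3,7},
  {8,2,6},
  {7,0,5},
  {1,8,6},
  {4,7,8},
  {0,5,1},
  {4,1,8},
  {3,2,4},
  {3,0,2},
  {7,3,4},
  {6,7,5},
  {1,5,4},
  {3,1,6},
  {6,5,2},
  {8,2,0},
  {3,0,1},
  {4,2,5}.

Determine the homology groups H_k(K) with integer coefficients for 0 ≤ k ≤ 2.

H_0 ≅ Z,  H_1 ≅ Z^2,  H_2 ≅ Z.

Take the total order 0 < 1 < 2 < 3 < 4 < 5 < 6 < 7 < 8 on the vertex set. Then K (dimension 2) consists of the simplices:

  0-simplices (9): [0], [1], [2], [3], [4], [5], [6], [7], [8]
  1-simplices (27): (27 of them)
  2-simplices (18): [0,1,3], [0,1,5], [0,2,3], [0,2,8], [0,5,7], [0,7,8], [1,3,6], [1,4,5], [1,4,8], [1,6,8], [2,3,4], [2,4,5], [2,5,6], [2,6,8], [3,4,7], [3,6,7], [4,7,8], [5,6,7]

giving chain groups C_0 ≅ Z^9, C_1 ≅ Z^27, C_2 ≅ Z^18.

Boundary ∂_1: C_1 → C_0 is given by ∂[p,q] = [q] − [p].
The resulting 9×27 matrix has rank 8, and its Smith normal form has invariant factors (1,1,1,1,1,1,1,1).

∂_2: C_2 → C_1 acts by ∂[p,q,r] = [q,r] − [p,r] + [p,q]. For instance
  ∂[0,7,8] = [7,8] − [0,8] + [0,7],
  ∂[2,3,4] = [3,4] − [2,4] + [2,3].
This gives a 27×18 integer matrix of rank 17; reducing to Smith normal form yields diagonal entries (1,1,1,1,1,1,1,1,1,1,1,1,1,1,1,1,1).

Computing H_k = (kernel of ∂_k) / (image of ∂_{k+1}):

  H_0: rank C_0 − rank ∂_1 = 9 − 8 = 1, and the invariant factors of ∂_1 are all 1, so H_0 = Z.
  H_1: rank ker ∂_1 − rank ∂_2 = (27 − 8) − 17 = 2, and the invariant factors of ∂_2 are all 1, so H_1 = Z^2.
  H_2: rank ker ∂_2 − rank ∂_3 = (18 − 17) − 0 = 1, and there is no ∂_3, so H_2 = Z.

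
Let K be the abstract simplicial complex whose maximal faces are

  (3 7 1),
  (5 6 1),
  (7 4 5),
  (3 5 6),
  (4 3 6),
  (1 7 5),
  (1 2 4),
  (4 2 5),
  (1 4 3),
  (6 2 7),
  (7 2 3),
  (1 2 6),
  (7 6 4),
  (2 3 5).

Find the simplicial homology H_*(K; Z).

Order the vertices as 1 < 2 < 3 < 4 < 5 < 6 < 7. Listing each simplex with vertices in this order, K has dimension 2 with simplices:

  0-simplices (7): [1], [2], [3], [4], [5], [6], [7]
  1-simplices (21): [1,2], [1,3], [1,4], [1,5], [1,6], [1,7], [2,3], [2,4], [2,5], [2,6], [2,7], [3,4], [3,5], [3,6], [3,7], [4,5], [4,6], [4,7], [5,6], [5,7], [6,7]
  2-simplices (14): [1,2,4], [1,2,6], [1,3,4], [1,3,7], [1,5,6], [1,5,7], [2,3,5], [2,3,7], [2,4,5], [2,6,7], [3,4,6], [3,5,6], [4,5,7], [4,6,7]

giving chain groups C_0 ≅ Z^7, C_1 ≅ Z^21, C_2 ≅ Z^14.

∂_1: C_1 → C_0 is given by ∂[p,q] = [q] − [p]. For instance
  ∂[4,7] = [7] − [4].
As a 7×21 matrix over Z this has rank 6, with invariant factors (1,1,1,1,1,1).

The boundary map ∂_2: C_2 → C_1 sends each 2-simplex [p,q,r] to [q,r] − [p,r] + [p,q]. For instance
  ∂[4,6,7] = [6,7] − [4,7] + [4,6],
  ∂[2,3,5] = [3,5] − [2,5] + [2,3].
This gives a 21×14 integer matrix of rank 13; reducing to Smith normal form yields diagonal entries (1,1,1,1,1,1,1,1,1,1,1,1,1).

Now H_k = ker ∂_k / im ∂_{k+1}, so:

  H_0: rank C_0 − rank ∂_1 = 7 − 6 = 1, and the invariant factors of ∂_1 are all 1, so H_0 ≅ Z.
  H_1: rank ker ∂_1 − rank ∂_2 = (21 − 6) − 13 = 2, and the invariant factors of ∂_2 are all 1, so H_1 ≅ Z^2.
  H_2: rank ker ∂_2 − rank ∂_3 = (14 − 13) − 0 = 1, and there is no ∂_3, so H_2 ≅ Z.

H_0 = Z,  H_1 = Z^2,  H_2 = Z.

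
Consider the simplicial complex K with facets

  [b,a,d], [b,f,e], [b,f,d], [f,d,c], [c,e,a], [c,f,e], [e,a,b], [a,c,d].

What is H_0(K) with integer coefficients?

H_0 = Z.

Order the vertices as a < b < c < d < e < f. Listing each simplex with vertices in this order, K has dimension 2 with simplices:

  0-simplices (6): a, b, c, d, e, f
  1-simplices (12): ab, ac, ad, ae, bd, be, bf, cd, ce, cf, df, ef
  2-simplices (8): abd, abe, acd, ace, bdf, bef, cdf, cef

so the chain groups are C_0 ≅ Z^6, C_1 ≅ Z^12, C_2 ≅ Z^8.

∂_1: C_1 → C_0 is given by ∂[p,q] = [q] − [p]. For instance
  ∂df = f − d.
As a 6×12 matrix over Z this has rank 5, with invariant factors (1,1,1,1,1).

Boundary ∂_2: C_2 → C_1 maps a triangle to the signed sum of its edges. For instance
  ∂cef = ef − cf + ce,
  ∂bef = ef − bf + be.
This gives a 12×8 integer matrix of rank 7; reducing to Smith normal form yields diagonal entries (1,1,1,1,1,1,1).

Computing H_k = (kernel of ∂_k) / (image of ∂_{k+1}):

  H_0: rank C_0 − rank ∂_1 = 6 − 5 = 1, and the invariant factors of ∂_1 are all 1, so H_0 = Z.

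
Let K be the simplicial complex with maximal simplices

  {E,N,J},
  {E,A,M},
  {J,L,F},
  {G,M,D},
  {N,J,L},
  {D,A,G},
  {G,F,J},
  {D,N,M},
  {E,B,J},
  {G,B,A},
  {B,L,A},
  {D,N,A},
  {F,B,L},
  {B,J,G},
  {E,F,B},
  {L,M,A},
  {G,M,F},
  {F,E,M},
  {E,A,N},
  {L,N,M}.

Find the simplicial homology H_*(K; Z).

Fix the vertex order A < B < D < E < F < G < J < L < M < N and write every simplex with vertices in increasing order. Then dim K = 2 and the simplices of K are:

  0-simplices (10): A, B, D, E, F, G, J, L, M, N
  1-simplices (30): AB, AD, AE, AG, AL, AM, AN, BE, BF, BG, BJ, BL, DG, DM, DN, EF, EJ, EM, EN, FG, FJ, FL, FM, GJ, GM, JL, JN, LM, LN, MN
  2-simplices (20): ABG, ABL, ADG, ADN, AEM, AEN, ALM, BEF, BEJ, BFL, BGJ, DGM, DMN, EFM, EJN, FGJ, FGM, FJL, JLN, LMN

so the chain groups are C_0 ≅ Z^10, C_1 ≅ Z^30, C_2 ≅ Z^20.

∂_1: C_1 → C_0 maps an edge to its endpoints' difference, ∂[p,q] = q − p.
The 10×30 boundary matrix has rank 9 and Smith normal form diag(1,1,1,1,1,1,1,1,1).

∂_2: C_2 → C_1 acts by ∂[p,q,r] = [q,r] − [p,r] + [p,q]. For instance
  ∂JLN = LN − JN + JL,
  ∂ABG = BG − AG + AB.
As a 30×20 matrix over Z this has rank 20, with invariant factors (1,1,1,1,1,1,1,1,1,1,1,1,1,1,1,1,1,1,1,2).

Computing H_k = (kernel of ∂_k) / (image of ∂_{k+1}):

  H_0: rank C_0 − rank ∂_1 = 10 − 9 = 1, and the invariant factors of ∂_1 are all 1, so H_0 = Z.
  H_1: rank ker ∂_1 − rank ∂_2 = (30 − 9) − 20 = 1, and ∂_2 has invariant factor 2 > 1, so H_1 = Z ⊕ Z/2.
  H_2: rank ker ∂_2 − rank ∂_3 = (20 − 20) − 0 = 0, and there is no ∂_3, so H_2 = 0.

(K is a triangulation of the Klein bottle.)

H_0 = Z,  H_1 = Z ⊕ Z/2,  H_2 = 0.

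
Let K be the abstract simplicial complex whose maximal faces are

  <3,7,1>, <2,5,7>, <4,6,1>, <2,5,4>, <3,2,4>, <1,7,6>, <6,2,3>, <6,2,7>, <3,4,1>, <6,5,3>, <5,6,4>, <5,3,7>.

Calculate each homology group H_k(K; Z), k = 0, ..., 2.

H_0 = Z,  H_1 = Z/2,  H_2 = 0.

Take the total order 1 < 2 < 3 < 4 < 5 < 6 < 7 on the vertex set. Then K (dimension 2) consists of the simplices:

  0-simplices (7): [1], [2], [3], [4], [5], [6], [7]
  1-simplices (18): [1,3], [1,4], [1,6], [1,7], [2,3], [2,4], [2,5], [2,6], [2,7], [3,4], [3,5], [3,6], [3,7], [4,5], [4,6], [5,6], [5,7], [6,7]
  2-simplices (12): [1,3,4], [1,3,7], [1,4,6], [1,6,7], [2,3,4], [2,3,6], [2,4,5], [2,5,7], [2,6,7], [3,5,6], [3,5,7], [4,5,6]

so the chain groups are C_0 ≅ Z^7, C_1 ≅ Z^18, C_2 ≅ Z^12.

Boundary ∂_1: C_1 → C_0 is given by ∂[p,q] = [q] − [p].
As a 7×18 matrix over Z this has rank 6, with invariant factors (1,1,1,1,1,1).

Boundary ∂_2: C_2 → C_1 maps a triangle to the signed sum of its edges. For instance
  ∂[1,4,6] = [4,6] − [1,6] + [1,4],
  ∂[2,3,4] = [3,4] − [2,4] + [2,3].
The resulting 18×12 matrix has rank 12, and its Smith normal form has invariant factors (1,1,1,1,1,1,1,1,1,1,1,2).

Computing H_k = (kernel of ∂_k) / (image of ∂_{k+1}):

  H_0: rank C_0 − rank ∂_1 = 7 − 6 = 1, and the invariant factors of ∂_1 are all 1, so H_0 = Z.
  H_1: rank ker ∂_1 − rank ∂_2 = (18 − 6) − 12 = 0, and ∂_2 has invariant factor 2 > 1, so H_1 = Z/2.
  H_2: rank ker ∂_2 − rank ∂_3 = (12 − 12) − 0 = 0, and there is no ∂_3, so H_2 = 0.

(K is a triangulation of the real projective plane RP^2.)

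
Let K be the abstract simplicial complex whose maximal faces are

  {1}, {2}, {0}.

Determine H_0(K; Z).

H_0 ≅ Z^3.

We work with the vertex ordering 0 < 1 < 2. The simplices of K, each written with vertices in increasing order, are:

  0-simplices (3): [0], [1], [2]

Hence C_0 ≅ Z^3.

Now H_k = ker ∂_k / im ∂_{k+1}, so:

  H_0: rank C_0 − rank ∂_1 = 3 − 0 = 3, and there is no ∂_1, so H_0 = Z^3.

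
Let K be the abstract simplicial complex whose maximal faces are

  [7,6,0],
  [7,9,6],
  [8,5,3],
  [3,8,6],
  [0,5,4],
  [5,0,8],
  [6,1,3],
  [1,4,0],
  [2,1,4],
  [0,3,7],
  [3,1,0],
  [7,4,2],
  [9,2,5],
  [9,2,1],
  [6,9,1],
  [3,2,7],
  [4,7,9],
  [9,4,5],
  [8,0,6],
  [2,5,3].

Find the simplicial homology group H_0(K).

H_0 ≅ Z.

Order the vertices as 0 < 1 < 2 < 3 < 4 < 5 < 6 < 7 < 8 < 9. Listing each simplex with vertices in this order, K has dimension 2 with simplices:

  0-simplices (10): [0], [1], [2], [3], [4], [5], [6], [7], [8], [9]
  1-simplices (30): (30 of them)
  2-simplices (20): (20 of them)

so the chain groups are C_0 ≅ Z^10, C_1 ≅ Z^30, C_2 ≅ Z^20.

Boundary ∂_1: C_1 → C_0 is given by ∂[p,q] = [q] − [p]. For instance
  ∂[2,5] = [5] − [2].
As a 10×30 matrix over Z this has rank 9, with invariant factors (1,1,1,1,1,1,1,1,1).

The boundary map ∂_2: C_2 → C_1 sends each 2-simplex [p,q,r] to [q,r] − [p,r] + [p,q]. For instance
  ∂[1,3,6] = [3,6] − [1,6] + [1,3],
  ∂[3,6,8] = [6,8] − [3,8] + [3,6].
The resulting 30×20 matrix has rank 20, and its Smith normal form has invariant factors (1,1,1,1,1,1,1,1,1,1,1,1,1,1,1,1,1,1,1,2).

From H_k ≅ ker(∂_k) / im(∂_{k+1}) we obtain:

  H_0: rank C_0 − rank ∂_1 = 10 − 9 = 1, and the invariant factors of ∂_1 are all 1, so H_0 = Z.

(K is a triangulation of the Klein bottle.)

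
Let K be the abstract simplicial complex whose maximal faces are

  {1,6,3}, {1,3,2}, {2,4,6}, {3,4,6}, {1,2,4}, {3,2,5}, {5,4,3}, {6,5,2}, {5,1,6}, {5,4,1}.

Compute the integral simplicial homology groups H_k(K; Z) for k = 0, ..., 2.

H_0 ≅ Z,  H_1 ≅ Z/2,  H_2 = 0.

Take the total order 1 < 2 < 3 < 4 < 5 < 6 on the vertex set. Then K (dimension 2) consists of the simplices:

  0-simplices (6): [1], [2], [3], [4], [5], [6]
  1-simplices (15): [1,2], [1,3], [1,4], [1,5], [1,6], [2,3], [2,4], [2,5], [2,6], [3,4], [3,5], [3,6], [4,5], [4,6], [5,6]
  2-simplices (10): [1,2,3], [1,2,4], [1,3,6], [1,4,5], [1,5,6], [2,3,5], [2,4,6], [2,5,6], [3,4,5], [3,4,6]

Hence C_0 ≅ Z^6, C_1 ≅ Z^15, C_2 ≅ Z^10.

The boundary map ∂_1: C_1 → C_0 sends each edge [p,q] (with p < q) to q − p.
The resulting 6×15 matrix has rank 5, and its Smith normal form has invariant factors (1,1,1,1,1).

The boundary map ∂_2: C_2 → C_1 acts by ∂[p,q,r] = [q,r] − [p,r] + [p,q]. For instance
  ∂[1,2,4] = [2,4] − [1,4] + [1,2],
  ∂[3,4,5] = [4,5] − [3,5] + [3,4].
As a 15×10 matrix over Z this has rank 10, with invariant factors (1,1,1,1,1,1,1,1,1,2).

Computing H_k = (kernel of ∂_k) / (image of ∂_{k+1}):

  H_0: rank C_0 − rank ∂_1 = 6 − 5 = 1, and the invariant factors of ∂_1 are all 1, so H_0 ≅ Z.
  H_1: rank ker ∂_1 − rank ∂_2 = (15 − 5) − 10 = 0, and ∂_2 has invariant factor 2 > 1, so H_1 ≅ Z/2.
  H_2: rank ker ∂_2 − rank ∂_3 = (10 − 10) − 0 = 0, and there is no ∂_3, so H_2 ≅ 0.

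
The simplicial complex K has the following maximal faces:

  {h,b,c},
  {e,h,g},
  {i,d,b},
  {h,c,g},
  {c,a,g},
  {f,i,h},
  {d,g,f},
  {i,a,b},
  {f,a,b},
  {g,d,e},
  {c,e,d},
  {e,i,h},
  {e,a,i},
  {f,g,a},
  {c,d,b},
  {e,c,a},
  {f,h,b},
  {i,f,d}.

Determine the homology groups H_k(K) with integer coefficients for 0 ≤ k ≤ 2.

Fix the vertex order a < b < c < d < e < f < g < h < i and write every simplex with vertices in increasing order. Then dim K = 2 and the simplices of K are:

  0-simplices (9): a, b, c, d, e, f, g, h, i
  1-simplices (27): ab, ac, ae, af, ag, ai, bc, bd, bf, bh, bi, cd, ce, cg, ch, de, df, dg, di, eg, eh, ei, fg, fh, fi, gh, hi
  2-simplices (18): abf, abi, ace, acg, aei, afg, bcd, bch, bdi, bfh, cde, cgh, deg, dfg, dfi, egh, ehi, fhi

Hence C_0 ≅ Z^9, C_1 ≅ Z^27, C_2 ≅ Z^18.

The boundary map ∂_1: C_1 → C_0 maps an edge to its endpoints' difference, ∂[p,q] = q − p.
The 9×27 boundary matrix has rank 8 and Smith normal form diag(1,1,1,1,1,1,1,1).

∂_2: C_2 → C_1 sends each 2-simplex [p,q,r] to [q,r] − [p,r] + [p,q]. For instance
  ∂deg = eg − dg + de,
  ∂cde = de − ce + cd.
The resulting 27×18 matrix has rank 18, and its Smith normal form has invariant factors (1,1,1,1,1,1,1,1,1,1,1,1,1,1,1,1,1,2).

Now H_k = ker ∂_k / im ∂_{k+1}, so:

  H_0: rank C_0 − rank ∂_1 = 9 − 8 = 1, and the invariant factors of ∂_1 are all 1, so H_0 = Z.
  H_1: rank ker ∂_1 − rank ∂_2 = (27 − 8) − 18 = 1, and ∂_2 has invariant factor 2 > 1, so H_1 = Z × Z/2.
  H_2: rank ker ∂_2 − rank ∂_3 = (18 − 18) − 0 = 0, and there is no ∂_3, so H_2 = 0.

As a check, the Euler characteristic is 9 − 27 + 18 = 0, which agrees with 1 − 1 + 0 = 0.
(K is a triangulation of the Klein bottle.)

H_0 = Z,  H_1 = Z × Z/2,  H_2 = 0.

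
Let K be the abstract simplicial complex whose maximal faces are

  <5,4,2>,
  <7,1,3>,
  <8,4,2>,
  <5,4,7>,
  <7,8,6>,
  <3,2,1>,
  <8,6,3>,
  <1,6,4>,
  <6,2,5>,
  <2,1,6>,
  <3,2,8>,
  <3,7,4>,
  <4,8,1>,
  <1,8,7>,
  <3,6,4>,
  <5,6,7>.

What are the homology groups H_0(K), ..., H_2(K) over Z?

We work with the vertex ordering 1 < 2 < 3 < 4 < 5 < 6 < 7 < 8. The simplices of K, each written with vertices in increasing order, are:

  0-simplices (8): [1], [2], [3], [4], [5], [6], [7], [8]
  1-simplices (24): (24 of them)
  2-simplices (16): [1,2,3], [1,2,6], [1,3,7], [1,4,6], [1,4,8], [1,7,8], [2,3,8], [2,4,5], [2,4,8], [2,5,6], [3,4,6], [3,4,7], [3,6,8], [4,5,7], [5,6,7], [6,7,8]

Hence C_0 ≅ Z^8, C_1 ≅ Z^24, C_2 ≅ Z^16.

The boundary map ∂_1: C_1 → C_0 is given by ∂[p,q] = [q] − [p]. For instance
  ∂[3,7] = [7] − [3].
This gives a 8×24 integer matrix of rank 7; reducing to Smith normal form yields diagonal entries (1,1,1,1,1,1,1).

∂_2: C_2 → C_1 sends each 2-simplex [p,q,r] to [q,r] − [p,r] + [p,q]. For instance
  ∂[3,6,8] = [6,8] − [3,8] + [3,6],
  ∂[2,3,8] = [3,8] − [2,8] + [2,3].
As a 24×16 matrix over Z this has rank 15, with invariant factors (1,1,1,1,1,1,1,1,1,1,1,1,1,1,1).

Reading off H_k = ker ∂_k / im ∂_{k+1}:

  H_0: rank C_0 − rank ∂_1 = 8 − 7 = 1, and the invariant factors of ∂_1 are all 1, so H_0 = Z.
  H_1: rank ker ∂_1 − rank ∂_2 = (24 − 7) − 15 = 2, and the invariant factors of ∂_2 are all 1, so H_1 = Z^2.
  H_2: rank ker ∂_2 − rank ∂_3 = (16 − 15) − 0 = 1, and there is no ∂_3, so H_2 = Z.

(K is a triangulation of the torus T^2.)

H_0 = Z,  H_1 = Z^2,  H_2 = Z.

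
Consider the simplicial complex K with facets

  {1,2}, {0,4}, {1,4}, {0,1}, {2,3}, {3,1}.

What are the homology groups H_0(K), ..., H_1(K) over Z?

We work with the vertex ordering 0 < 1 < 2 < 3 < 4. The simplices of K, each written with vertices in increasing order, are:

  0-simplices (5): [0], [1], [2], [3], [4]
  1-simplices (6): [0,1], [0,4], [1,2], [1,3], [1,4], [2,3]

giving chain groups C_0 ≅ Z^5, C_1 ≅ Z^6.

∂_1: C_1 → C_0 maps an edge to its endpoints' difference, ∂[p,q] = q − p. For instance
  ∂[1,3] = [3] − [1].
This gives a 5×6 integer matrix of rank 4; reducing to Smith normal form yields diagonal entries (1,1,1,1).

Reading off H_k = ker ∂_k / im ∂_{k+1}:

  H_0: rank C_0 − rank ∂_1 = 5 − 4 = 1, and the invariant factors of ∂_1 are all 1, so H_0 ≅ Z.
  H_1: rank ker ∂_1 − rank ∂_2 = (6 − 4) − 0 = 2, and there is no ∂_2, so H_1 ≅ Z^2.

(K is a triangulation of a wedge of 2 circles.)

H_0 ≅ Z,  H_1 ≅ Z^2.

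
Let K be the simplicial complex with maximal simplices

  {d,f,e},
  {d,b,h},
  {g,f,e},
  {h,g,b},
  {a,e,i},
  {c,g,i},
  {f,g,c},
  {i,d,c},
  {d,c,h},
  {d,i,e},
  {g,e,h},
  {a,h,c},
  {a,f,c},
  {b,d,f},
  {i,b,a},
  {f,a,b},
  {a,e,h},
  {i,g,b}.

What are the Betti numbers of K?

Take the total order a < b < c < d < e < f < g < h < i on the vertex set. Then K (dimension 2) consists of the simplices:

  0-simplices (9): a, b, c, d, e, f, g, h, i
  1-simplices (27): ab, ac, ae, af, ah, ai, bd, bf, bg, bh, bi, cd, cf, cg, ch, ci, de, df, dh, di, ef, eg, eh, ei, fg, gh, gi
  2-simplices (18): abf, abi, acf, ach, aeh, aei, bdf, bdh, bgh, bgi, cdh, cdi, cfg, cgi, def, dei, efg, egh

giving chain groups C_0 ≅ Z^9, C_1 ≅ Z^27, C_2 ≅ Z^18.

Boundary ∂_1: C_1 → C_0 is given by ∂[p,q] = [q] − [p].
As a 9×27 matrix over Z this has rank 8, with invariant factors (1,1,1,1,1,1,1,1).

∂_2: C_2 → C_1 sends each 2-simplex [p,q,r] to [q,r] − [p,r] + [p,q]. For instance
  ∂efg = fg − eg + ef,
  ∂aeh = eh − ah + ae.
As a 27×18 matrix over Z this has rank 17, with invariant factors (1,1,1,1,1,1,1,1,1,1,1,1,1,1,1,1,1).

From H_k ≅ ker(∂_k) / im(∂_{k+1}) we obtain:

  H_0: rank C_0 − rank ∂_1 = 9 − 8 = 1, and the invariant factors of ∂_1 are all 1, so H_0 ≅ Z.
  H_1: rank ker ∂_1 − rank ∂_2 = (27 − 8) − 17 = 2, and the invariant factors of ∂_2 are all 1, so H_1 ≅ Z^2.
  H_2: rank ker ∂_2 − rank ∂_3 = (18 − 17) − 0 = 1, and there is no ∂_3, so H_2 ≅ Z.

Hence the Betti numbers are b_0 = 1, b_1 = 2, b_2 = 1.

b_0 = 1, b_1 = 2, b_2 = 1.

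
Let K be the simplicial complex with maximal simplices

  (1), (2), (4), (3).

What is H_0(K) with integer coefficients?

Fix the vertex order 1 < 2 < 3 < 4 and write every simplex with vertices in increasing order. Then dim K = 0 and the simplices of K are:

  0-simplices (4): [1], [2], [3], [4]

Hence C_0 ≅ Z^4.

Now H_k = ker ∂_k / im ∂_{k+1}, so:

  H_0: rank C_0 − rank ∂_1 = 4 − 0 = 4, and there is no ∂_1, so H_0 = Z^4.

H_0 = Z^4.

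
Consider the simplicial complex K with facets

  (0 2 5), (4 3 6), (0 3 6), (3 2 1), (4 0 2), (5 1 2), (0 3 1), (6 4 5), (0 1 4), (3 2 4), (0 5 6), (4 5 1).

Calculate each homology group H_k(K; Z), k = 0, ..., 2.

Take the total order 0 < 1 < 2 < 3 < 4 < 5 < 6 on the vertex set. Then K (dimension 2) consists of the simplices:

  0-simplices (7): [0], [1], [2], [3], [4], [5], [6]
  1-simplices (18): [0,1], [0,2], [0,3], [0,4], [0,5], [0,6], [1,2], [1,3], [1,4], [1,5], [2,3], [2,4], [2,5], [3,4], [3,6], [4,5], [4,6], [5,6]
  2-simplices (12): [0,1,3], [0,1,4], [0,2,4], [0,2,5], [0,3,6], [0,5,6], [1,2,3], [1,2,5], [1,4,5], [2,3,4], [3,4,6], [4,5,6]

giving chain groups C_0 ≅ Z^7, C_1 ≅ Z^18, C_2 ≅ Z^12.

∂_1: C_1 → C_0 is given by ∂[p,q] = [q] − [p]. For instance
  ∂[2,5] = [5] − [2].
As a 7×18 matrix over Z this has rank 6, with invariant factors (1,1,1,1,1,1).

∂_2: C_2 → C_1 maps a triangle to the signed sum of its edges. For instance
  ∂[0,1,4] = [1,4] − [0,4] + [0,1],
  ∂[1,4,5] = [4,5] − [1,5] + [1,4].
The resulting 18×12 matrix has rank 12, and its Smith normal form has invariant factors (1,1,1,1,1,1,1,1,1,1,1,2).

Now H_k = ker ∂_k / im ∂_{k+1}, so:

  H_0: rank C_0 − rank ∂_1 = 7 − 6 = 1, and the invariant factors of ∂_1 are all 1, so H_0 = Z.
  H_1: rank ker ∂_1 − rank ∂_2 = (18 − 6) − 12 = 0, and ∂_2 has invariant factor 2 > 1, so H_1 = Z/2.
  H_2: rank ker ∂_2 − rank ∂_3 = (12 − 12) − 0 = 0, and there is no ∂_3, so H_2 = 0.

H_0 = Z,  H_1 = Z/2,  H_2 = 0.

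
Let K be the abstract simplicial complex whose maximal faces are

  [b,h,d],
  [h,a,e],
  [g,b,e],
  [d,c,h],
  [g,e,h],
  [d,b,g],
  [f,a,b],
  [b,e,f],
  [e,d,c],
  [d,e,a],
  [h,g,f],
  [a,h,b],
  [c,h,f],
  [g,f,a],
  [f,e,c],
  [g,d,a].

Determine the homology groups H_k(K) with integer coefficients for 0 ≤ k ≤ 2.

H_0 ≅ Z,  H_1 ≅ Z^2,  H_2 ≅ Z.

Order the vertices as a < b < c < d < e < f < g < h. Listing each simplex with vertices in this order, K has dimension 2 with simplices:

  0-simplices (8): a, b, c, d, e, f, g, h
  1-simplices (24): ab, ad, ae, af, ag, ah, bd, be, bf, bg, bh, cd, ce, cf, ch, de, dg, dh, ef, eg, eh, fg, fh, gh
  2-simplices (16): abf, abh, ade, adg, aeh, afg, bdg, bdh, bef, beg, cde, cdh, cef, cfh, egh, fgh

giving chain groups C_0 ≅ Z^8, C_1 ≅ Z^24, C_2 ≅ Z^16.

Boundary ∂_1: C_1 → C_0 is given by ∂[p,q] = [q] − [p].
The resulting 8×24 matrix has rank 7, and its Smith normal form has invariant factors (1,1,1,1,1,1,1).

∂_2: C_2 → C_1 maps a triangle to the signed sum of its edges. For instance
  ∂beg = eg − bg + be,
  ∂bdg = dg − bg + bd.
The resulting 24×16 matrix has rank 15, and its Smith normal form has invariant factors (1,1,1,1,1,1,1,1,1,1,1,1,1,1,1).

Computing H_k = (kernel of ∂_k) / (image of ∂_{k+1}):

  H_0: rank C_0 − rank ∂_1 = 8 − 7 = 1, and the invariant factors of ∂_1 are all 1, so H_0 = Z.
  H_1: rank ker ∂_1 − rank ∂_2 = (24 − 7) − 15 = 2, and the invariant factors of ∂_2 are all 1, so H_1 = Z^2.
  H_2: rank ker ∂_2 − rank ∂_3 = (16 − 15) − 0 = 1, and there is no ∂_3, so H_2 = Z.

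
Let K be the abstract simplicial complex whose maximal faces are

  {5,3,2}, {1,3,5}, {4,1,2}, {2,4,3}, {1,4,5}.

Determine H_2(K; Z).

Fix the vertex order 1 < 2 < 3 < 4 < 5 and write every simplex with vertices in increasing order. Then dim K = 2 and the simplices of K are:

  0-simplices (5): [1], [2], [3], [4], [5]
  1-simplices (10): [1,2], [1,3], [1,4], [1,5], [2,3], [2,4], [2,5], [3,4], [3,5], [4,5]
  2-simplices (5): [1,2,4], [1,3,5], [1,4,5], [2,3,4], [2,3,5]

Hence C_0 ≅ Z^5, C_1 ≅ Z^10, C_2 ≅ Z^5.

∂_1: C_1 → C_0 maps an edge to its endpoints' difference, ∂[p,q] = q − p. For instance
  ∂[1,4] = [4] − [1].
The 5×10 boundary matrix has rank 4 and Smith normal form diag(1,1,1,1).

Boundary ∂_2: C_2 → C_1 acts by ∂[p,q,r] = [q,r] − [p,r] + [p,q]. For instance
  ∂[1,2,4] = [2,4] − [1,4] + [1,2],
  ∂[2,3,5] = [3,5] − [2,5] + [2,3].
This gives a 10×5 integer matrix of rank 5; reducing to Smith normal form yields diagonal entries (1,1,1,1,1).

Reading off H_k = ker ∂_k / im ∂_{k+1}:

  H_2: rank ker ∂_2 − rank ∂_3 = (5 − 5) − 0 = 0, and there is no ∂_3, so H_2 = 0.

(K is a triangulation of the Möbius band.)

H_2 ≅ 0.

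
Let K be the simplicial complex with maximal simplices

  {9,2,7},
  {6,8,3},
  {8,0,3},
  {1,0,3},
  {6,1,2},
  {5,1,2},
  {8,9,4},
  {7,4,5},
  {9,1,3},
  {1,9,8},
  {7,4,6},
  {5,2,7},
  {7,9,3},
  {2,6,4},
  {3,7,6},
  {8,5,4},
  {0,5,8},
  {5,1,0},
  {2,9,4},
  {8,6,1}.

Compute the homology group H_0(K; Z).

H_0 = Z.

Take the total order 0 < 1 < 2 < 3 < 4 < 5 < 6 < 7 < 8 < 9 on the vertex set. Then K (dimension 2) consists of the simplices:

  0-simplices (10): [0], [1], [2], [3], [4], [5], [6], [7], [8], [9]
  1-simplices (30): (30 of them)
  2-simplices (20): (20 of them)

giving chain groups C_0 ≅ Z^10, C_1 ≅ Z^30, C_2 ≅ Z^20.

∂_1: C_1 → C_0 sends each edge [p,q] (with p < q) to q − p. For instance
  ∂[1,6] = [6] − [1].
This gives a 10×30 integer matrix of rank 9; reducing to Smith normal form yields diagonal entries (1,1,1,1,1,1,1,1,1).

The boundary map ∂_2: C_2 → C_1 sends each 2-simplex [p,q,r] to [q,r] − [p,r] + [p,q]. For instance
  ∂[3,7,9] = [7,9] − [3,9] + [3,7],
  ∂[4,5,8] = [5,8] − [4,8] + [4,5].
The 30×20 boundary matrix has rank 20 and Smith normal form diag(1,1,1,1,1,1,1,1,1,1,1,1,1,1,1,1,1,1,1,2).

From H_k ≅ ker(∂_k) / im(∂_{k+1}) we obtain:

  H_0: rank C_0 − rank ∂_1 = 10 − 9 = 1, and the invariant factors of ∂_1 are all 1, so H_0 = Z.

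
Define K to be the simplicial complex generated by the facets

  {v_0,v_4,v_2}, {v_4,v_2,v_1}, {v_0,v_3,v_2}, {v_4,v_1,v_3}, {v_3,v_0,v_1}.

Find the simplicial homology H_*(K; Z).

Fix the vertex order v_0 < v_1 < v_2 < v_3 < v_4 and write every simplex with vertices in increasing order. Then dim K = 2 and the simplices of K are:

  0-simplices (5): [v_0], [v_1], [v_2], [v_3], [v_4]
  1-simplices (10): [v_0,v_1], [v_0,v_2], [v_0,v_3], [v_0,v_4], [v_1,v_2], [v_1,v_3], [v_1,v_4], [v_2,v_3], [v_2,v_4], [v_3,v_4]
  2-simplices (5): [v_0,v_1,v_3], [v_0,v_2,v_3], [v_0,v_2,v_4], [v_1,v_2,v_4], [v_1,v_3,v_4]

Hence C_0 ≅ Z^5, C_1 ≅ Z^10, C_2 ≅ Z^5.

Boundary ∂_1: C_1 → C_0 is given by ∂[p,q] = [q] − [p]. For instance
  ∂[v_0,v_3] = [v_3] − [v_0].
As a 5×10 matrix over Z this has rank 4, with invariant factors (1,1,1,1).

Boundary ∂_2: C_2 → C_1 maps a triangle to the signed sum of its edges. For instance
  ∂[v_0,v_2,v_3] = [v_2,v_3] − [v_0,v_3] + [v_0,v_2],
  ∂[v_1,v_2,v_4] = [v_2,v_4] − [v_1,v_4] + [v_1,v_2].
As a 10×5 matrix over Z this has rank 5, with invariant factors (1,1,1,1,1).

Computing H_k = (kernel of ∂_k) / (image of ∂_{k+1}):

  H_0: rank C_0 − rank ∂_1 = 5 − 4 = 1, and the invariant factors of ∂_1 are all 1, so H_0 = Z.
  H_1: rank ker ∂_1 − rank ∂_2 = (10 − 4) − 5 = 1, and the invariant factors of ∂_2 are all 1, so H_1 = Z.
  H_2: rank ker ∂_2 − rank ∂_3 = (5 − 5) − 0 = 0, and there is no ∂_3, so H_2 = 0.

(K is a triangulation of the Möbius band.)

H_0 = Z,  H_1 = Z,  H_2 = 0.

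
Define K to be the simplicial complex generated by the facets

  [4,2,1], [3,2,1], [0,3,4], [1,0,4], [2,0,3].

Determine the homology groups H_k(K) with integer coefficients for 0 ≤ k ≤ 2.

H_0 = Z,  H_1 = Z,  H_2 = 0.

We work with the vertex ordering 0 < 1 < 2 < 3 < 4. The simplices of K, each written with vertices in increasing order, are:

  0-simplices (5): [0], [1], [2], [3], [4]
  1-simplices (10): [0,1], [0,2], [0,3], [0,4], [1,2], [1,3], [1,4], [2,3], [2,4], [3,4]
  2-simplices (5): [0,1,4], [0,2,3], [0,3,4], [1,2,3], [1,2,4]

so the chain groups are C_0 ≅ Z^5, C_1 ≅ Z^10, C_2 ≅ Z^5.

The boundary map ∂_1: C_1 → C_0 maps an edge to its endpoints' difference, ∂[p,q] = q − p.
The 5×10 boundary matrix has rank 4 and Smith normal form diag(1,1,1,1).

∂_2: C_2 → C_1 acts by ∂[p,q,r] = [q,r] − [p,r] + [p,q]. For instance
  ∂[1,2,3] = [2,3] − [1,3] + [1,2],
  ∂[0,1,4] = [1,4] − [0,4] + [0,1].
This gives a 10×5 integer matrix of rank 5; reducing to Smith normal form yields diagonal entries (1,1,1,1,1).

Computing H_k = (kernel of ∂_k) / (image of ∂_{k+1}):

  H_0: rank C_0 − rank ∂_1 = 5 − 4 = 1, and the invariant factors of ∂_1 are all 1, so H_0 ≅ Z.
  H_1: rank ker ∂_1 − rank ∂_2 = (10 − 4) − 5 = 1, and the invariant factors of ∂_2 are all 1, so H_1 ≅ Z.
  H_2: rank ker ∂_2 − rank ∂_3 = (5 − 5) − 0 = 0, and there is no ∂_3, so H_2 ≅ 0.

As a check, the Euler characteristic is 5 − 10 + 5 = 0, which agrees with 1 − 1 + 0 = 0.
(K is a triangulation of the Möbius band.)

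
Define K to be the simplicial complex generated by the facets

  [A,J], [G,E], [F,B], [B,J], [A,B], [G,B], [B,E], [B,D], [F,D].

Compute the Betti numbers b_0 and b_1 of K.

Take the total order A < B < D < E < F < G < J on the vertex set. Then K (dimension 1) consists of the simplices:

  0-simplices (7): A, B, D, E, F, G, J
  1-simplices (9): AB, AJ, BD, BE, BF, BG, BJ, DF, EG

giving chain groups C_0 ≅ Z^7, C_1 ≅ Z^9.

∂_1: C_1 → C_0 is given by ∂[p,q] = [q] − [p].
The 7×9 boundary matrix has rank 6 and Smith normal form diag(1,1,1,1,1,1).

From H_k ≅ ker(∂_k) / im(∂_{k+1}) we obtain:

  H_0: rank C_0 − rank ∂_1 = 7 − 6 = 1, and the invariant factors of ∂_1 are all 1, so H_0 ≅ Z.
  H_1: rank ker ∂_1 − rank ∂_2 = (9 − 6) − 0 = 3, and there is no ∂_2, so H_1 ≅ Z^3.

As a check, the Euler characteristic is 7 − 9 = -2, which agrees with 1 − 3 = -2.

Hence the Betti numbers are b_0 = 1, b_1 = 3.

b_0 = 1, b_1 = 3.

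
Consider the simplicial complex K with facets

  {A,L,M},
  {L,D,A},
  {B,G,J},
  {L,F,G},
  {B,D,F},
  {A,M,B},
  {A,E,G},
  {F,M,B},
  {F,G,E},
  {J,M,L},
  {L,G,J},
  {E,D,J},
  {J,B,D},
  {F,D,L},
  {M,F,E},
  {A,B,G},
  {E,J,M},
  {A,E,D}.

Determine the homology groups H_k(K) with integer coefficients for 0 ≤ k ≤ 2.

H_0 ≅ Z,  H_1 ≅ Z^2,  H_2 ≅ Z.

Fix the vertex order A < B < D < E < F < G < J < L < M and write every simplex with vertices in increasing order. Then dim K = 2 and the simplices of K are:

  0-simplices (9): A, B, D, E, F, G, J, L, M
  1-simplices (27): AB, AD, AE, AG, AL, AM, BD, BF, BG, BJ, BM, DE, DF, DJ, DL, EF, EG, EJ, EM, FG, FL, FM, GJ, GL, JL, JM, LM
  2-simplices (18): ABG, ABM, ADE, ADL, AEG, ALM, BDF, BDJ, BFM, BGJ, DEJ, DFL, EFG, EFM, EJM, FGL, GJL, JLM

giving chain groups C_0 ≅ Z^9, C_1 ≅ Z^27, C_2 ≅ Z^18.

∂_1: C_1 → C_0 sends each edge [p,q] (with p < q) to q − p.
As a 9×27 matrix over Z this has rank 8, with invariant factors (1,1,1,1,1,1,1,1).

∂_2: C_2 → C_1 acts by ∂[p,q,r] = [q,r] − [p,r] + [p,q]. For instance
  ∂EFG = FG − EG + EF,
  ∂EFM = FM − EM + EF.
This gives a 27×18 integer matrix of rank 17; reducing to Smith normal form yields diagonal entries (1,1,1,1,1,1,1,1,1,1,1,1,1,1,1,1,1).

Now H_k = ker ∂_k / im ∂_{k+1}, so:

  H_0: rank C_0 − rank ∂_1 = 9 − 8 = 1, and the invariant factors of ∂_1 are all 1, so H_0 = Z.
  H_1: rank ker ∂_1 − rank ∂_2 = (27 − 8) − 17 = 2, and the invariant factors of ∂_2 are all 1, so H_1 = Z^2.
  H_2: rank ker ∂_2 − rank ∂_3 = (18 − 17) − 0 = 1, and there is no ∂_3, so H_2 = Z.

As a check, the Euler characteristic is 9 − 27 + 18 = 0, which agrees with 1 − 2 + 1 = 0.
(K is a triangulation of the torus T^2.)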